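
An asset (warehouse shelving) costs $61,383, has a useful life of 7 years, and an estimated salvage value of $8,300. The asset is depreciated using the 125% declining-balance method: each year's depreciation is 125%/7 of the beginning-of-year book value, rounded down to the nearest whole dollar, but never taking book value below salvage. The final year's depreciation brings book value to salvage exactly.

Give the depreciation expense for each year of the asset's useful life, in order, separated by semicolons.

$10,961; $9,003; $7,396; $6,075; $4,990; $4,099; $10,559

Depreciable base = $61,383 − $8,300 = $53,083.
Year 1: ⌊$61,383 × 125%/7⌋ = $10,961. Book value $50,422.
Year 2: ⌊$50,422 × 125%/7⌋ = $9,003. Book value $41,419.
Year 3: ⌊$41,419 × 125%/7⌋ = $7,396. Book value $34,023.
Year 4: ⌊$34,023 × 125%/7⌋ = $6,075. Book value $27,948.
Year 5: ⌊$27,948 × 125%/7⌋ = $4,990. Book value $22,958.
Year 6: ⌊$22,958 × 125%/7⌋ = $4,099. Book value $18,859.
Year 7 (final): $18,859 − $8,300 = $10,559. Book value $8,300.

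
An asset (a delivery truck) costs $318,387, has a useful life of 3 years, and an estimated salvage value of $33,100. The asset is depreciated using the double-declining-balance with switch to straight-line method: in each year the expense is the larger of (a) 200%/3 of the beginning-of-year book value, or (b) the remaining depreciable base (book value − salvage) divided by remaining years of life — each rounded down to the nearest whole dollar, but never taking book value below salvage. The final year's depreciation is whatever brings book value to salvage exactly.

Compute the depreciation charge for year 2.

Depreciable base = $318,387 − $33,100 = $285,287.
Year 1: DB = ⌊$318,387 × 200%/3⌋ = $212,258; SL = ⌊$285,287/3⌋ = $95,095 → take DB $212,258. Book value $106,129.
Year 2: DB = ⌊$106,129 × 200%/3⌋ = $70,752; SL = ⌊$73,029/2⌋ = $36,514 → take DB $70,752. Book value $35,377.

$70,752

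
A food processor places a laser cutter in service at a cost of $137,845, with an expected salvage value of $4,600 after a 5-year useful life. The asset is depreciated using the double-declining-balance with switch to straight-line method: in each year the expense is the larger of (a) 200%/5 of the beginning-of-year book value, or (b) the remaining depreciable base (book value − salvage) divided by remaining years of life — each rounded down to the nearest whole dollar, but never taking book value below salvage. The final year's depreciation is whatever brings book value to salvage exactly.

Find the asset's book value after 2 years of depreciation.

$49,625

Depreciable base = $137,845 − $4,600 = $133,245.
Year 1: DB = ⌊$137,845 × 200%/5⌋ = $55,138; SL = ⌊$133,245/5⌋ = $26,649 → take DB $55,138. Book value $82,707.
Year 2: DB = ⌊$82,707 × 200%/5⌋ = $33,082; SL = ⌊$78,107/4⌋ = $19,526 → take DB $33,082. Book value $49,625.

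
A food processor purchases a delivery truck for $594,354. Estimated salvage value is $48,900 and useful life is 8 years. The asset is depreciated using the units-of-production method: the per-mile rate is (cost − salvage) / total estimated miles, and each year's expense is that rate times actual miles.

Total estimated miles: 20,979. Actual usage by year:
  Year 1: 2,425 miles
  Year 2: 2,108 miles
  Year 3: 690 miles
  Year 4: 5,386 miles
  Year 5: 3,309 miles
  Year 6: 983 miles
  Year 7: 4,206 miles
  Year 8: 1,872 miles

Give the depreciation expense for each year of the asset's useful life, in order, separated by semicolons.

$63,050; $54,808; $17,940; $140,036; $86,034; $25,558; $109,356; $48,672

Depreciable base = $594,354 − $48,900 = $545,454.
Rate = $545,454 / 20,979 miles = $26 per mile.
Year 1: 2,425 × $26 = $63,050. Book value $531,304.
Year 2: 2,108 × $26 = $54,808. Book value $476,496.
Year 3: 690 × $26 = $17,940. Book value $458,556.
Year 4: 5,386 × $26 = $140,036. Book value $318,520.
Year 5: 3,309 × $26 = $86,034. Book value $232,486.
Year 6: 983 × $26 = $25,558. Book value $206,928.
Year 7: 4,206 × $26 = $109,356. Book value $97,572.
Year 8: 1,872 × $26 = $48,672. Book value $48,900.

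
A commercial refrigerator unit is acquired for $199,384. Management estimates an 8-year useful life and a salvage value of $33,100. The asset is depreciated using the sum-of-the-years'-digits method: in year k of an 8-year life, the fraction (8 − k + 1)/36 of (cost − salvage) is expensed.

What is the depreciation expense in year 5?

Depreciable base = $199,384 − $33,100 = $166,284.
Sum of the years' digits = 8+7+6+5+4+3+2+1 = 36.
Year 1: $166,284 × 8/36 = $36,952. Book value $162,432.
Year 2: $166,284 × 7/36 = $32,333. Book value $130,099.
Year 3: $166,284 × 6/36 = $27,714. Book value $102,385.
Year 4: $166,284 × 5/36 = $23,095. Book value $79,290.
Year 5: $166,284 × 4/36 = $18,476. Book value $60,814.

$18,476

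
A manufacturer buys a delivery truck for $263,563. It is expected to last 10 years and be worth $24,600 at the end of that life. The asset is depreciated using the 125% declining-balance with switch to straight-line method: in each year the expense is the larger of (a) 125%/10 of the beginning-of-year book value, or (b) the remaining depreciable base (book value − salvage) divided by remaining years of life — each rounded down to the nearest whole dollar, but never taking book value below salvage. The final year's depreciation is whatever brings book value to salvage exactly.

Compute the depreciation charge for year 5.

$21,649

Depreciable base = $263,563 − $24,600 = $238,963.
Year 1: DB = ⌊$263,563 × 125%/10⌋ = $32,945; SL = ⌊$238,963/10⌋ = $23,896 → take DB $32,945. Book value $230,618.
Year 2: DB = ⌊$230,618 × 125%/10⌋ = $28,827; SL = ⌊$206,018/9⌋ = $22,890 → take DB $28,827. Book value $201,791.
Year 3: DB = ⌊$201,791 × 125%/10⌋ = $25,223; SL = ⌊$177,191/8⌋ = $22,148 → take DB $25,223. Book value $176,568.
Year 4: DB = ⌊$176,568 × 125%/10⌋ = $22,071; SL = ⌊$151,968/7⌋ = $21,709 → take DB $22,071. Book value $154,497.
Year 5: DB = ⌊$154,497 × 125%/10⌋ = $19,312; SL = ⌊$129,897/6⌋ = $21,649 → take SL $21,649. Book value $132,848.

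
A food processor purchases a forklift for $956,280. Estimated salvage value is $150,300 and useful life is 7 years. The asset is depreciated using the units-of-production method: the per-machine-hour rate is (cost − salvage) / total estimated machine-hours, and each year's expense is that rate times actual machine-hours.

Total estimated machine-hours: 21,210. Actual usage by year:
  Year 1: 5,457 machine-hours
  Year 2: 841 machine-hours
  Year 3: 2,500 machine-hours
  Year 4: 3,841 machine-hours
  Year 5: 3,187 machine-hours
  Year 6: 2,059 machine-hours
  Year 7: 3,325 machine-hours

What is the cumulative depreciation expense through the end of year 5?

$601,388

Depreciable base = $956,280 − $150,300 = $805,980.
Rate = $805,980 / 21,210 machine-hours = $38 per machine-hour.
Year 1: 5,457 × $38 = $207,366. Book value $748,914.
Year 2: 841 × $38 = $31,958. Book value $716,956.
Year 3: 2,500 × $38 = $95,000. Book value $621,956.
Year 4: 3,841 × $38 = $145,958. Book value $475,998.
Year 5: 3,187 × $38 = $121,106. Book value $354,892.
Accumulated through year 5 = $956,280 − $354,892 = $601,388.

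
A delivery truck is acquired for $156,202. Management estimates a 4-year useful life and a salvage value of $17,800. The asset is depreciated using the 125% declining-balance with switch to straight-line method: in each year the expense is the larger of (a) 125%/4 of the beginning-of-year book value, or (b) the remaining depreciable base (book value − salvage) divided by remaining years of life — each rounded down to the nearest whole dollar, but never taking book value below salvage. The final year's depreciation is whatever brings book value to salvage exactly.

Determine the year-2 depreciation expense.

$33,559

Depreciable base = $156,202 − $17,800 = $138,402.
Year 1: DB = ⌊$156,202 × 125%/4⌋ = $48,813; SL = ⌊$138,402/4⌋ = $34,600 → take DB $48,813. Book value $107,389.
Year 2: DB = ⌊$107,389 × 125%/4⌋ = $33,559; SL = ⌊$89,589/3⌋ = $29,863 → take DB $33,559. Book value $73,830.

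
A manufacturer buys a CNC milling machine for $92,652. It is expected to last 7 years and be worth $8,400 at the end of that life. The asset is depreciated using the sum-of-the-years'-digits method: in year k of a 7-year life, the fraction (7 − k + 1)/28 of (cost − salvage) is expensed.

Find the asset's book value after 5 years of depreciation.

$17,427

Depreciable base = $92,652 − $8,400 = $84,252.
Sum of the years' digits = 7+6+5+4+3+2+1 = 28.
Year 1: $84,252 × 7/28 = $21,063. Book value $71,589.
Year 2: $84,252 × 6/28 = $18,054. Book value $53,535.
Year 3: $84,252 × 5/28 = $15,045. Book value $38,490.
Year 4: $84,252 × 4/28 = $12,036. Book value $26,454.
Year 5: $84,252 × 3/28 = $9,027. Book value $17,427.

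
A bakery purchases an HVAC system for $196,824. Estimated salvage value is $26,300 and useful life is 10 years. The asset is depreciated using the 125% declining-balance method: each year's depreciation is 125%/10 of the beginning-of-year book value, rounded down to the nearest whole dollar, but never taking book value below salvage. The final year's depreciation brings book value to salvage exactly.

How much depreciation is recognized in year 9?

Depreciable base = $196,824 − $26,300 = $170,524.
Year 1: ⌊$196,824 × 125%/10⌋ = $24,603. Book value $172,221.
Year 2: ⌊$172,221 × 125%/10⌋ = $21,527. Book value $150,694.
Year 3: ⌊$150,694 × 125%/10⌋ = $18,836. Book value $131,858.
Year 4: ⌊$131,858 × 125%/10⌋ = $16,482. Book value $115,376.
Year 5: ⌊$115,376 × 125%/10⌋ = $14,422. Book value $100,954.
Year 6: ⌊$100,954 × 125%/10⌋ = $12,619. Book value $88,335.
Year 7: ⌊$88,335 × 125%/10⌋ = $11,041. Book value $77,294.
Year 8: ⌊$77,294 × 125%/10⌋ = $9,661. Book value $67,633.
Year 9: ⌊$67,633 × 125%/10⌋ = $8,454. Book value $59,179.

$8,454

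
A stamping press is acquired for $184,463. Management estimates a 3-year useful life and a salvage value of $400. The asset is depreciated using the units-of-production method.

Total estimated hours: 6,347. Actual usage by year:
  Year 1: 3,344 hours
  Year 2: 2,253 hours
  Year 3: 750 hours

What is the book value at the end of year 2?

Depreciable base = $184,463 − $400 = $184,063.
Rate = $184,063 / 6,347 hours = $29 per hour.
Year 1: 3,344 × $29 = $96,976. Book value $87,487.
Year 2: 2,253 × $29 = $65,337. Book value $22,150.

$22,150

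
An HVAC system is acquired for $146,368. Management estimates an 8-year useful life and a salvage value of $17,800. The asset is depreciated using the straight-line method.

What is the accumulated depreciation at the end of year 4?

$64,284

Depreciable base = $146,368 − $17,800 = $128,568.
Annual expense = $128,568 / 8 = $16,071.
End of year 1: book value $130,297.
End of year 2: book value $114,226.
End of year 3: book value $98,155.
End of year 4: book value $82,084.
Accumulated through year 4 = $146,368 − $82,084 = $64,284.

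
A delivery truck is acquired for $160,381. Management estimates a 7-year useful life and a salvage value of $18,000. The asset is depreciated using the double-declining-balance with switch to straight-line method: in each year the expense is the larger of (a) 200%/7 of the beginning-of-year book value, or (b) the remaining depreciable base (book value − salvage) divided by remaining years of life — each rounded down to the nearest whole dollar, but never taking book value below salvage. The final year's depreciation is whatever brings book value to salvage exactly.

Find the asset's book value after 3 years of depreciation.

Depreciable base = $160,381 − $18,000 = $142,381.
Year 1: DB = ⌊$160,381 × 200%/7⌋ = $45,823; SL = ⌊$142,381/7⌋ = $20,340 → take DB $45,823. Book value $114,558.
Year 2: DB = ⌊$114,558 × 200%/7⌋ = $32,730; SL = ⌊$96,558/6⌋ = $16,093 → take DB $32,730. Book value $81,828.
Year 3: DB = ⌊$81,828 × 200%/7⌋ = $23,379; SL = ⌊$63,828/5⌋ = $12,765 → take DB $23,379. Book value $58,449.

$58,449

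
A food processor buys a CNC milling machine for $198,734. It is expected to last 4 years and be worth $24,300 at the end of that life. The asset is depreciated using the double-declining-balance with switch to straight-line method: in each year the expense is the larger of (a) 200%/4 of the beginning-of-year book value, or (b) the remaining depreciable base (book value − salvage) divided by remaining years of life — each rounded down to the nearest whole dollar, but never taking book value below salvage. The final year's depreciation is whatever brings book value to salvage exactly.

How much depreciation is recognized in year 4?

Depreciable base = $198,734 − $24,300 = $174,434.
Year 1: DB = ⌊$198,734 × 200%/4⌋ = $99,367; SL = ⌊$174,434/4⌋ = $43,608 → take DB $99,367. Book value $99,367.
Year 2: DB = ⌊$99,367 × 200%/4⌋ = $49,683; SL = ⌊$75,067/3⌋ = $25,022 → take DB $49,683. Book value $49,684.
Year 3: DB = ⌊$49,684 × 200%/4⌋ = $24,842; SL = ⌊$25,384/2⌋ = $12,692 → take DB $24,842. Book value $24,842.
Year 4 (final): $24,842 − $24,300 = $542. Book value $24,300.

$542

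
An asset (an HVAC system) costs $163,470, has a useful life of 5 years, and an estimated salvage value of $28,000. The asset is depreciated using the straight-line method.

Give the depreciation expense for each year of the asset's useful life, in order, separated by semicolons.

$27,094; $27,094; $27,094; $27,094; $27,094

Depreciable base = $163,470 − $28,000 = $135,470.
Annual expense = $135,470 / 5 = $27,094.
End of year 1: book value $136,376.
End of year 2: book value $109,282.
End of year 3: book value $82,188.
End of year 4: book value $55,094.
End of year 5: book value $28,000.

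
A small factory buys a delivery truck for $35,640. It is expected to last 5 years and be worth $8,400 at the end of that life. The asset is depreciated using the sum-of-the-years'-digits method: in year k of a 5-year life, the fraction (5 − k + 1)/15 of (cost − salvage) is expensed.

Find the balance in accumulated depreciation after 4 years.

$25,424

Depreciable base = $35,640 − $8,400 = $27,240.
Sum of the years' digits = 5+4+3+2+1 = 15.
Year 1: $27,240 × 5/15 = $9,080. Book value $26,560.
Year 2: $27,240 × 4/15 = $7,264. Book value $19,296.
Year 3: $27,240 × 3/15 = $5,448. Book value $13,848.
Year 4: $27,240 × 2/15 = $3,632. Book value $10,216.
Accumulated through year 4 = $35,640 − $10,216 = $25,424.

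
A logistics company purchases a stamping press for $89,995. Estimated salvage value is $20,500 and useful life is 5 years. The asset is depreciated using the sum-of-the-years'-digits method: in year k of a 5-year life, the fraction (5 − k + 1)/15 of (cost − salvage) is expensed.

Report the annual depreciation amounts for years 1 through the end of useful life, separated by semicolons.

$23,165; $18,532; $13,899; $9,266; $4,633

Depreciable base = $89,995 − $20,500 = $69,495.
Sum of the years' digits = 5+4+3+2+1 = 15.
Year 1: $69,495 × 5/15 = $23,165. Book value $66,830.
Year 2: $69,495 × 4/15 = $18,532. Book value $48,298.
Year 3: $69,495 × 3/15 = $13,899. Book value $34,399.
Year 4: $69,495 × 2/15 = $9,266. Book value $25,133.
Year 5: $69,495 × 1/15 = $4,633. Book value $20,500.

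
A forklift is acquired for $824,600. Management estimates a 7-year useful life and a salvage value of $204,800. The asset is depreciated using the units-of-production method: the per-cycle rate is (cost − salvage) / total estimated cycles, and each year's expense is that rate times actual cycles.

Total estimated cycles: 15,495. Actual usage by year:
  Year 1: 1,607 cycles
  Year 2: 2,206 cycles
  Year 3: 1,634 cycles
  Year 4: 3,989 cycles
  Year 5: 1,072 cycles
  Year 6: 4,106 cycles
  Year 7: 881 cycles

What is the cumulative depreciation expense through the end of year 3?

$217,880

Depreciable base = $824,600 − $204,800 = $619,800.
Rate = $619,800 / 15,495 cycles = $40 per cycle.
Year 1: 1,607 × $40 = $64,280. Book value $760,320.
Year 2: 2,206 × $40 = $88,240. Book value $672,080.
Year 3: 1,634 × $40 = $65,360. Book value $606,720.
Accumulated through year 3 = $824,600 − $606,720 = $217,880.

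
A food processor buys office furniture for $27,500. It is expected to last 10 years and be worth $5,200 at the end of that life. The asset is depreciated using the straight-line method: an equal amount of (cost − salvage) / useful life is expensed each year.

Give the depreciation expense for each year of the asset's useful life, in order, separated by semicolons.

Depreciable base = $27,500 − $5,200 = $22,300.
Annual expense = $22,300 / 10 = $2,230.
End of year 1: book value $25,270.
End of year 2: book value $23,040.
End of year 3: book value $20,810.
End of year 4: book value $18,580.
End of year 5: book value $16,350.
End of year 6: book value $14,120.
End of year 7: book value $11,890.
End of year 8: book value $9,660.
End of year 9: book value $7,430.
End of year 10: book value $5,200.

$2,230; $2,230; $2,230; $2,230; $2,230; $2,230; $2,230; $2,230; $2,230; $2,230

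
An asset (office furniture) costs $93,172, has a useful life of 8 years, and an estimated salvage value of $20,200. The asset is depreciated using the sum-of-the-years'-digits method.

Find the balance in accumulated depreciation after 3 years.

Depreciable base = $93,172 − $20,200 = $72,972.
Sum of the years' digits = 8+7+6+5+4+3+2+1 = 36.
Year 1: $72,972 × 8/36 = $16,216. Book value $76,956.
Year 2: $72,972 × 7/36 = $14,189. Book value $62,767.
Year 3: $72,972 × 6/36 = $12,162. Book value $50,605.
Accumulated through year 3 = $93,172 − $50,605 = $42,567.

$42,567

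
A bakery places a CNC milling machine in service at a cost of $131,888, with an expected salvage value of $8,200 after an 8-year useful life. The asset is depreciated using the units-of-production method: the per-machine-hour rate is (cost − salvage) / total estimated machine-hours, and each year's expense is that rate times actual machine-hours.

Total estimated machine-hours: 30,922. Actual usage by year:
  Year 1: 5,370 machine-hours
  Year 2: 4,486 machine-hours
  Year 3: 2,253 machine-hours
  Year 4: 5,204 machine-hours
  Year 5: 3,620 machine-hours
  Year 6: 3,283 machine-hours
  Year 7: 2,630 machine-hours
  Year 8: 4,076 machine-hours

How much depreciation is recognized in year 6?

Depreciable base = $131,888 − $8,200 = $123,688.
Rate = $123,688 / 30,922 machine-hours = $4 per machine-hour.
Year 1: 5,370 × $4 = $21,480. Book value $110,408.
Year 2: 4,486 × $4 = $17,944. Book value $92,464.
Year 3: 2,253 × $4 = $9,012. Book value $83,452.
Year 4: 5,204 × $4 = $20,816. Book value $62,636.
Year 5: 3,620 × $4 = $14,480. Book value $48,156.
Year 6: 3,283 × $4 = $13,132. Book value $35,024.

$13,132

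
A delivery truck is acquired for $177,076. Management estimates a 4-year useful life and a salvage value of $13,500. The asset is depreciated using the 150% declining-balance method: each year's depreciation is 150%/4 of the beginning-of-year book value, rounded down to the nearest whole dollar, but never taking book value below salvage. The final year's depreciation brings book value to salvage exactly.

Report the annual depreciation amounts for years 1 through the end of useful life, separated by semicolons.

Depreciable base = $177,076 − $13,500 = $163,576.
Year 1: ⌊$177,076 × 150%/4⌋ = $66,403. Book value $110,673.
Year 2: ⌊$110,673 × 150%/4⌋ = $41,502. Book value $69,171.
Year 3: ⌊$69,171 × 150%/4⌋ = $25,939. Book value $43,232.
Year 4 (final): $43,232 − $13,500 = $29,732. Book value $13,500.

$66,403; $41,502; $25,939; $29,732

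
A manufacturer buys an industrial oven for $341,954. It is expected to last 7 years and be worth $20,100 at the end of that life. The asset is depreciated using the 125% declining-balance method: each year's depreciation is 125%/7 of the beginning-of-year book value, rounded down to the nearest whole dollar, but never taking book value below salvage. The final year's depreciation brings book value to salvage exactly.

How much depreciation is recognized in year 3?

$41,202

Depreciable base = $341,954 − $20,100 = $321,854.
Year 1: ⌊$341,954 × 125%/7⌋ = $61,063. Book value $280,891.
Year 2: ⌊$280,891 × 125%/7⌋ = $50,159. Book value $230,732.
Year 3: ⌊$230,732 × 125%/7⌋ = $41,202. Book value $189,530.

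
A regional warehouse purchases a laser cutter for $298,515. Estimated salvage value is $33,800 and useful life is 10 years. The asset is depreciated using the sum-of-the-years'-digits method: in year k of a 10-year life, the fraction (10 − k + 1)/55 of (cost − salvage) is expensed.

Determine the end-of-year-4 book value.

Depreciable base = $298,515 − $33,800 = $264,715.
Sum of the years' digits = 10+9+8+7+6+5+4+3+2+1 = 55.
Year 1: $264,715 × 10/55 = $48,130. Book value $250,385.
Year 2: $264,715 × 9/55 = $43,317. Book value $207,068.
Year 3: $264,715 × 8/55 = $38,504. Book value $168,564.
Year 4: $264,715 × 7/55 = $33,691. Book value $134,873.

$134,873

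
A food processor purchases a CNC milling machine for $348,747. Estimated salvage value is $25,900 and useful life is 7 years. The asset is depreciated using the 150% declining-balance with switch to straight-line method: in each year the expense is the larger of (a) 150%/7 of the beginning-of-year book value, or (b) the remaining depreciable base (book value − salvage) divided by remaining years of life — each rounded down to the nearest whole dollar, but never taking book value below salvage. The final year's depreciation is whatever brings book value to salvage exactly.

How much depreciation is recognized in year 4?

$36,249

Depreciable base = $348,747 − $25,900 = $322,847.
Year 1: DB = ⌊$348,747 × 150%/7⌋ = $74,731; SL = ⌊$322,847/7⌋ = $46,121 → take DB $74,731. Book value $274,016.
Year 2: DB = ⌊$274,016 × 150%/7⌋ = $58,717; SL = ⌊$248,116/6⌋ = $41,352 → take DB $58,717. Book value $215,299.
Year 3: DB = ⌊$215,299 × 150%/7⌋ = $46,135; SL = ⌊$189,399/5⌋ = $37,879 → take DB $46,135. Book value $169,164.
Year 4: DB = ⌊$169,164 × 150%/7⌋ = $36,249; SL = ⌊$143,264/4⌋ = $35,816 → take DB $36,249. Book value $132,915.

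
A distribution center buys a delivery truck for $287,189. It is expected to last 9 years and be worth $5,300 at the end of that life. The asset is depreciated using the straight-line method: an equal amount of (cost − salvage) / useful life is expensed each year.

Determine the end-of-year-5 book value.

$130,584

Depreciable base = $287,189 − $5,300 = $281,889.
Annual expense = $281,889 / 9 = $31,321.
End of year 1: book value $255,868.
End of year 2: book value $224,547.
End of year 3: book value $193,226.
End of year 4: book value $161,905.
End of year 5: book value $130,584.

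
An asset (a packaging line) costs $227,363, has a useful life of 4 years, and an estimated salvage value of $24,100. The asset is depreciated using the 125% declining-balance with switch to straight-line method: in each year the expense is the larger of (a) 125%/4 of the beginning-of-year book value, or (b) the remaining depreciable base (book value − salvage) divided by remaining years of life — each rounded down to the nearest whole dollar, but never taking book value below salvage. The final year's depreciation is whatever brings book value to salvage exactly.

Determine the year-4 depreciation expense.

Depreciable base = $227,363 − $24,100 = $203,263.
Year 1: DB = ⌊$227,363 × 125%/4⌋ = $71,050; SL = ⌊$203,263/4⌋ = $50,815 → take DB $71,050. Book value $156,313.
Year 2: DB = ⌊$156,313 × 125%/4⌋ = $48,847; SL = ⌊$132,213/3⌋ = $44,071 → take DB $48,847. Book value $107,466.
Year 3: DB = ⌊$107,466 × 125%/4⌋ = $33,583; SL = ⌊$83,366/2⌋ = $41,683 → take SL $41,683. Book value $65,783.
Year 4 (final): $65,783 − $24,100 = $41,683. Book value $24,100.

$41,683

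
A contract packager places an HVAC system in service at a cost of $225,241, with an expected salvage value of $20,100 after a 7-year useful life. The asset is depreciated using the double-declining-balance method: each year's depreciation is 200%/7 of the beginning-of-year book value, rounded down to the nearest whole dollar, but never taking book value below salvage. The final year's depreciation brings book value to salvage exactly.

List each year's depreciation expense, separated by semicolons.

Depreciable base = $225,241 − $20,100 = $205,141.
Year 1: ⌊$225,241 × 200%/7⌋ = $64,354. Book value $160,887.
Year 2: ⌊$160,887 × 200%/7⌋ = $45,967. Book value $114,920.
Year 3: ⌊$114,920 × 200%/7⌋ = $32,834. Book value $82,086.
Year 4: ⌊$82,086 × 200%/7⌋ = $23,453. Book value $58,633.
Year 5: ⌊$58,633 × 200%/7⌋ = $16,752. Book value $41,881.
Year 6: ⌊$41,881 × 200%/7⌋ = $11,966. Book value $29,915.
Year 7 (final): $29,915 − $20,100 = $9,815. Book value $20,100.

$64,354; $45,967; $32,834; $23,453; $16,752; $11,966; $9,815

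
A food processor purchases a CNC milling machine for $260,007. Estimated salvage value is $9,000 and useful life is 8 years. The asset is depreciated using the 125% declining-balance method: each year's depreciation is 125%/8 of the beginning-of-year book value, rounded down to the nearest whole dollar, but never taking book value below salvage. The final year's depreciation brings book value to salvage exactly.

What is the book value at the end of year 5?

$111,188

Depreciable base = $260,007 − $9,000 = $251,007.
Year 1: ⌊$260,007 × 125%/8⌋ = $40,626. Book value $219,381.
Year 2: ⌊$219,381 × 125%/8⌋ = $34,278. Book value $185,103.
Year 3: ⌊$185,103 × 125%/8⌋ = $28,922. Book value $156,181.
Year 4: ⌊$156,181 × 125%/8⌋ = $24,403. Book value $131,778.
Year 5: ⌊$131,778 × 125%/8⌋ = $20,590. Book value $111,188.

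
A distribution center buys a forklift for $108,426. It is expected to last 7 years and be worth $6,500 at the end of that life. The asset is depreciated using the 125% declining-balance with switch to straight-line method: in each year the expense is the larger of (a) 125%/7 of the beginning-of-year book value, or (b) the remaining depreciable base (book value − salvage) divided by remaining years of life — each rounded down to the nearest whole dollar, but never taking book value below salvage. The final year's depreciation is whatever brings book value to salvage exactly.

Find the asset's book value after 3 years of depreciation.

$59,829

Depreciable base = $108,426 − $6,500 = $101,926.
Year 1: DB = ⌊$108,426 × 125%/7⌋ = $19,361; SL = ⌊$101,926/7⌋ = $14,560 → take DB $19,361. Book value $89,065.
Year 2: DB = ⌊$89,065 × 125%/7⌋ = $15,904; SL = ⌊$82,565/6⌋ = $13,760 → take DB $15,904. Book value $73,161.
Year 3: DB = ⌊$73,161 × 125%/7⌋ = $13,064; SL = ⌊$66,661/5⌋ = $13,332 → take SL $13,332. Book value $59,829.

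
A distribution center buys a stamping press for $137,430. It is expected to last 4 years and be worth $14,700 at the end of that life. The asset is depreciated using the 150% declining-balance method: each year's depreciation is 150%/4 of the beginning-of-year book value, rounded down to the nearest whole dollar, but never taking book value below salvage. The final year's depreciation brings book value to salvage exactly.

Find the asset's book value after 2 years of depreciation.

$53,684

Depreciable base = $137,430 − $14,700 = $122,730.
Year 1: ⌊$137,430 × 150%/4⌋ = $51,536. Book value $85,894.
Year 2: ⌊$85,894 × 150%/4⌋ = $32,210. Book value $53,684.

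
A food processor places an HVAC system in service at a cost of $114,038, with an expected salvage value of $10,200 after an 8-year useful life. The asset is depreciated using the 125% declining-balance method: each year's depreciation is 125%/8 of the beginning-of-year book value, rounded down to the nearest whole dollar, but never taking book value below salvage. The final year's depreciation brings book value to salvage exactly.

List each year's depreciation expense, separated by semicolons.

Depreciable base = $114,038 − $10,200 = $103,838.
Year 1: ⌊$114,038 × 125%/8⌋ = $17,818. Book value $96,220.
Year 2: ⌊$96,220 × 125%/8⌋ = $15,034. Book value $81,186.
Year 3: ⌊$81,186 × 125%/8⌋ = $12,685. Book value $68,501.
Year 4: ⌊$68,501 × 125%/8⌋ = $10,703. Book value $57,798.
Year 5: ⌊$57,798 × 125%/8⌋ = $9,030. Book value $48,768.
Year 6: ⌊$48,768 × 125%/8⌋ = $7,620. Book value $41,148.
Year 7: ⌊$41,148 × 125%/8⌋ = $6,429. Book value $34,719.
Year 8 (final): $34,719 − $10,200 = $24,519. Book value $10,200.

$17,818; $15,034; $12,685; $10,703; $9,030; $7,620; $6,429; $24,519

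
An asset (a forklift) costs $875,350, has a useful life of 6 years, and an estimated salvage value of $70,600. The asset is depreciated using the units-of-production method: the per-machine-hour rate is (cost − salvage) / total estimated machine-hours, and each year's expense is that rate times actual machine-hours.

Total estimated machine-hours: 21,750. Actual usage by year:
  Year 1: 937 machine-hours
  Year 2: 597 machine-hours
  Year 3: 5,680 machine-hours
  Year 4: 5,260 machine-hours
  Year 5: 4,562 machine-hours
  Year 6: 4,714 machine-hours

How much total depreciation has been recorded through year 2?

Depreciable base = $875,350 − $70,600 = $804,750.
Rate = $804,750 / 21,750 machine-hours = $37 per machine-hour.
Year 1: 937 × $37 = $34,669. Book value $840,681.
Year 2: 597 × $37 = $22,089. Book value $818,592.
Accumulated through year 2 = $875,350 − $818,592 = $56,758.

$56,758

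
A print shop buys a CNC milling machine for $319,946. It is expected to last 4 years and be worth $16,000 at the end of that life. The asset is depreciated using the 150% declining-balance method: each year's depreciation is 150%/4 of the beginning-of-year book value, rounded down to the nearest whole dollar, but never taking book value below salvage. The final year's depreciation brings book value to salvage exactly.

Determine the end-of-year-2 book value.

Depreciable base = $319,946 − $16,000 = $303,946.
Year 1: ⌊$319,946 × 150%/4⌋ = $119,979. Book value $199,967.
Year 2: ⌊$199,967 × 150%/4⌋ = $74,987. Book value $124,980.

$124,980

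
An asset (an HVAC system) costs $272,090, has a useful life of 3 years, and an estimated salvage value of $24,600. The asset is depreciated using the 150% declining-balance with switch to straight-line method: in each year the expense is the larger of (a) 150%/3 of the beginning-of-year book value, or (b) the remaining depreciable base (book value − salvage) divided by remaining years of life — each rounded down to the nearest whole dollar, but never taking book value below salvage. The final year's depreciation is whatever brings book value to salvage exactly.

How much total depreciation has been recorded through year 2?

$204,067

Depreciable base = $272,090 − $24,600 = $247,490.
Year 1: DB = ⌊$272,090 × 150%/3⌋ = $136,045; SL = ⌊$247,490/3⌋ = $82,496 → take DB $136,045. Book value $136,045.
Year 2: DB = ⌊$136,045 × 150%/3⌋ = $68,022; SL = ⌊$111,445/2⌋ = $55,722 → take DB $68,022. Book value $68,023.
Accumulated through year 2 = $272,090 − $68,023 = $204,067.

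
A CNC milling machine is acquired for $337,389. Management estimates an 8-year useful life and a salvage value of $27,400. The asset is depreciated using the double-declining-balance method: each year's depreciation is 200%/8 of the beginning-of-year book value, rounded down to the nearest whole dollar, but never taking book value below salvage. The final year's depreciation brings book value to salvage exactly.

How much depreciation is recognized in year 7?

$15,012

Depreciable base = $337,389 − $27,400 = $309,989.
Year 1: ⌊$337,389 × 200%/8⌋ = $84,347. Book value $253,042.
Year 2: ⌊$253,042 × 200%/8⌋ = $63,260. Book value $189,782.
Year 3: ⌊$189,782 × 200%/8⌋ = $47,445. Book value $142,337.
Year 4: ⌊$142,337 × 200%/8⌋ = $35,584. Book value $106,753.
Year 5: ⌊$106,753 × 200%/8⌋ = $26,688. Book value $80,065.
Year 6: ⌊$80,065 × 200%/8⌋ = $20,016. Book value $60,049.
Year 7: ⌊$60,049 × 200%/8⌋ = $15,012. Book value $45,037.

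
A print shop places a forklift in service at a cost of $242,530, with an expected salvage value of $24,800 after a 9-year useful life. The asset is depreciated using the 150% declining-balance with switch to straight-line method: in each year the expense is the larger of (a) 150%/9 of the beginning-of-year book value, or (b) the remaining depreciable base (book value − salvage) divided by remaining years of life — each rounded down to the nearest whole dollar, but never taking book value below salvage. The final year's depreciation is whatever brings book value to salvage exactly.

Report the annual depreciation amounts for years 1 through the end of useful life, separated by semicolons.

$40,421; $33,684; $28,070; $23,392; $19,493; $18,167; $18,167; $18,168; $18,168

Depreciable base = $242,530 − $24,800 = $217,730.
Year 1: DB = ⌊$242,530 × 150%/9⌋ = $40,421; SL = ⌊$217,730/9⌋ = $24,192 → take DB $40,421. Book value $202,109.
Year 2: DB = ⌊$202,109 × 150%/9⌋ = $33,684; SL = ⌊$177,309/8⌋ = $22,163 → take DB $33,684. Book value $168,425.
Year 3: DB = ⌊$168,425 × 150%/9⌋ = $28,070; SL = ⌊$143,625/7⌋ = $20,517 → take DB $28,070. Book value $140,355.
Year 4: DB = ⌊$140,355 × 150%/9⌋ = $23,392; SL = ⌊$115,555/6⌋ = $19,259 → take DB $23,392. Book value $116,963.
Year 5: DB = ⌊$116,963 × 150%/9⌋ = $19,493; SL = ⌊$92,163/5⌋ = $18,432 → take DB $19,493. Book value $97,470.
Year 6: DB = ⌊$97,470 × 150%/9⌋ = $16,245; SL = ⌊$72,670/4⌋ = $18,167 → take SL $18,167. Book value $79,303.
Year 7: DB = ⌊$79,303 × 150%/9⌋ = $13,217; SL = ⌊$54,503/3⌋ = $18,167 → take SL $18,167. Book value $61,136.
Year 8: DB = ⌊$61,136 × 150%/9⌋ = $10,189; SL = ⌊$36,336/2⌋ = $18,168 → take SL $18,168. Book value $42,968.
Year 9 (final): $42,968 − $24,800 = $18,168. Book value $24,800.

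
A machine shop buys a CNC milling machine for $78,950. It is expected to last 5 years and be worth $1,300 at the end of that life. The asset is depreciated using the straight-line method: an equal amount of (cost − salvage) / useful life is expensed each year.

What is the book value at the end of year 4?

$16,830

Depreciable base = $78,950 − $1,300 = $77,650.
Annual expense = $77,650 / 5 = $15,530.
End of year 1: book value $63,420.
End of year 2: book value $47,890.
End of year 3: book value $32,360.
End of year 4: book value $16,830.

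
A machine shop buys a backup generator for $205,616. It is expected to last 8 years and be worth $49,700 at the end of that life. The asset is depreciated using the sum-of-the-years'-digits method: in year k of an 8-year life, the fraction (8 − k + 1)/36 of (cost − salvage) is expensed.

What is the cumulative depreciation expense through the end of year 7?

Depreciable base = $205,616 − $49,700 = $155,916.
Sum of the years' digits = 8+7+6+5+4+3+2+1 = 36.
Year 1: $155,916 × 8/36 = $34,648. Book value $170,968.
Year 2: $155,916 × 7/36 = $30,317. Book value $140,651.
Year 3: $155,916 × 6/36 = $25,986. Book value $114,665.
Year 4: $155,916 × 5/36 = $21,655. Book value $93,010.
Year 5: $155,916 × 4/36 = $17,324. Book value $75,686.
Year 6: $155,916 × 3/36 = $12,993. Book value $62,693.
Year 7: $155,916 × 2/36 = $8,662. Book value $54,031.
Accumulated through year 7 = $205,616 − $54,031 = $151,585.

$151,585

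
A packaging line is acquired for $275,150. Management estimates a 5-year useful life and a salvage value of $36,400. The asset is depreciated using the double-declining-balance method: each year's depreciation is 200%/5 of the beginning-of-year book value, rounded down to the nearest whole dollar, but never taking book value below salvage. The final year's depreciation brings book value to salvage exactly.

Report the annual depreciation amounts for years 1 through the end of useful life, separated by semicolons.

Depreciable base = $275,150 − $36,400 = $238,750.
Year 1: ⌊$275,150 × 200%/5⌋ = $110,060. Book value $165,090.
Year 2: ⌊$165,090 × 200%/5⌋ = $66,036. Book value $99,054.
Year 3: ⌊$99,054 × 200%/5⌋ = $39,621. Book value $59,433.
Year 4: ⌊$59,433 × 200%/5⌋ = $23,773, capped at $23,033. Book value $36,400.
Year 5 (final): $36,400 − $36,400 = $0. Book value $36,400.

$110,060; $66,036; $39,621; $23,033; $0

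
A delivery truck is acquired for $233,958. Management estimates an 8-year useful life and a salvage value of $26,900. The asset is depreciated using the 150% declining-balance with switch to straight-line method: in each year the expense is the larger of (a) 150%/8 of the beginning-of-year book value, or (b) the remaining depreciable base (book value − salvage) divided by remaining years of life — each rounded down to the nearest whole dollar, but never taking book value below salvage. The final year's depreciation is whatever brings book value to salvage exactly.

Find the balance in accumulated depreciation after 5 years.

$151,114

Depreciable base = $233,958 − $26,900 = $207,058.
Year 1: DB = ⌊$233,958 × 150%/8⌋ = $43,867; SL = ⌊$207,058/8⌋ = $25,882 → take DB $43,867. Book value $190,091.
Year 2: DB = ⌊$190,091 × 150%/8⌋ = $35,642; SL = ⌊$163,191/7⌋ = $23,313 → take DB $35,642. Book value $154,449.
Year 3: DB = ⌊$154,449 × 150%/8⌋ = $28,959; SL = ⌊$127,549/6⌋ = $21,258 → take DB $28,959. Book value $125,490.
Year 4: DB = ⌊$125,490 × 150%/8⌋ = $23,529; SL = ⌊$98,590/5⌋ = $19,718 → take DB $23,529. Book value $101,961.
Year 5: DB = ⌊$101,961 × 150%/8⌋ = $19,117; SL = ⌊$75,061/4⌋ = $18,765 → take DB $19,117. Book value $82,844.
Accumulated through year 5 = $233,958 − $82,844 = $151,114.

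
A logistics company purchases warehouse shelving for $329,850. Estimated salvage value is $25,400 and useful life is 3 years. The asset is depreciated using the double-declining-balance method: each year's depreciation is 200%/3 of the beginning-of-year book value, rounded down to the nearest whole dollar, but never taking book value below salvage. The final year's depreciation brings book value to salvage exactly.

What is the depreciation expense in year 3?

Depreciable base = $329,850 − $25,400 = $304,450.
Year 1: ⌊$329,850 × 200%/3⌋ = $219,900. Book value $109,950.
Year 2: ⌊$109,950 × 200%/3⌋ = $73,300. Book value $36,650.
Year 3 (final): $36,650 − $25,400 = $11,250. Book value $25,400.

$11,250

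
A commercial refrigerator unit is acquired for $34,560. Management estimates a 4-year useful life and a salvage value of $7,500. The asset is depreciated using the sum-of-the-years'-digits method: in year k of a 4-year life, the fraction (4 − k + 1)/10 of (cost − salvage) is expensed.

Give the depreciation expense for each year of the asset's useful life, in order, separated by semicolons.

Depreciable base = $34,560 − $7,500 = $27,060.
Sum of the years' digits = 4+3+2+1 = 10.
Year 1: $27,060 × 4/10 = $10,824. Book value $23,736.
Year 2: $27,060 × 3/10 = $8,118. Book value $15,618.
Year 3: $27,060 × 2/10 = $5,412. Book value $10,206.
Year 4: $27,060 × 1/10 = $2,706. Book value $7,500.

$10,824; $8,118; $5,412; $2,706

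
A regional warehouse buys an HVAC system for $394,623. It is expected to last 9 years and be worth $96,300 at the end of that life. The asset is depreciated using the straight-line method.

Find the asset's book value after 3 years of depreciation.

$295,182

Depreciable base = $394,623 − $96,300 = $298,323.
Annual expense = $298,323 / 9 = $33,147.
End of year 1: book value $361,476.
End of year 2: book value $328,329.
End of year 3: book value $295,182.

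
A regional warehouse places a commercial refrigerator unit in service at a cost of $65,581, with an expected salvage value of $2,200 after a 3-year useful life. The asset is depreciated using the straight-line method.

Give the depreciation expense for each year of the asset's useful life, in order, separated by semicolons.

Depreciable base = $65,581 − $2,200 = $63,381.
Annual expense = $63,381 / 3 = $21,127.
End of year 1: book value $44,454.
End of year 2: book value $23,327.
End of year 3: book value $2,200.

$21,127; $21,127; $21,127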